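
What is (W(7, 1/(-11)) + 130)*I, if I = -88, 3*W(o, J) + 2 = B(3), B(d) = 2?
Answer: -11440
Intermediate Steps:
W(o, J) = 0 (W(o, J) = -⅔ + (⅓)*2 = -⅔ + ⅔ = 0)
(W(7, 1/(-11)) + 130)*I = (0 + 130)*(-88) = 130*(-88) = -11440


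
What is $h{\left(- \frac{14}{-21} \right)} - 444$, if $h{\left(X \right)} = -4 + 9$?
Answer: $-439$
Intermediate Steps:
$h{\left(X \right)} = 5$
$h{\left(- \frac{14}{-21} \right)} - 444 = 5 - 444 = -439$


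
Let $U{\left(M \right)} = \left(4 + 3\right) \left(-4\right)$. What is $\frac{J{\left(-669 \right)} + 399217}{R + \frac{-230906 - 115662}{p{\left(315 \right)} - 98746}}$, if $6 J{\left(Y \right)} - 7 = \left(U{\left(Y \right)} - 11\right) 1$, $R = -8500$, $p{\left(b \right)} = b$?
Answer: $- \frac{117884410685}{2508950796} \approx -46.986$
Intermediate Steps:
$U{\left(M \right)} = -28$ ($U{\left(M \right)} = 7 \left(-4\right) = -28$)
$J{\left(Y \right)} = - \frac{16}{3}$ ($J{\left(Y \right)} = \frac{7}{6} + \frac{\left(-28 - 11\right) 1}{6} = \frac{7}{6} + \frac{\left(-39\right) 1}{6} = \frac{7}{6} + \frac{1}{6} \left(-39\right) = \frac{7}{6} - \frac{13}{2} = - \frac{16}{3}$)
$\frac{J{\left(-669 \right)} + 399217}{R + \frac{-230906 - 115662}{p{\left(315 \right)} - 98746}} = \frac{- \frac{16}{3} + 399217}{-8500 + \frac{-230906 - 115662}{315 - 98746}} = \frac{1197635}{3 \left(-8500 - \frac{346568}{-98431}\right)} = \frac{1197635}{3 \left(-8500 - - \frac{346568}{98431}\right)} = \frac{1197635}{3 \left(-8500 + \frac{346568}{98431}\right)} = \frac{1197635}{3 \left(- \frac{836316932}{98431}\right)} = \frac{1197635}{3} \left(- \frac{98431}{836316932}\right) = - \frac{117884410685}{2508950796}$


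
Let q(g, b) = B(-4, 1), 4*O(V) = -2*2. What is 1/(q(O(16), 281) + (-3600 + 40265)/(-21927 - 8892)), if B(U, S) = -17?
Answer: -30819/560588 ≈ -0.054976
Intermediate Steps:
O(V) = -1 (O(V) = (-2*2)/4 = (¼)*(-4) = -1)
q(g, b) = -17
1/(q(O(16), 281) + (-3600 + 40265)/(-21927 - 8892)) = 1/(-17 + (-3600 + 40265)/(-21927 - 8892)) = 1/(-17 + 36665/(-30819)) = 1/(-17 + 36665*(-1/30819)) = 1/(-17 - 36665/30819) = 1/(-560588/30819) = -30819/560588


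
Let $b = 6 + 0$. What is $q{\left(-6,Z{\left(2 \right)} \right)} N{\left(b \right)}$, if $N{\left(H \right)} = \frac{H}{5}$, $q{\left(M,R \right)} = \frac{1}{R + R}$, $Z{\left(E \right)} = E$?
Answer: $\frac{3}{10} \approx 0.3$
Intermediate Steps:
$q{\left(M,R \right)} = \frac{1}{2 R}$
$b = 6$
$N{\left(H \right)} = \frac{H}{5}$ ($N{\left(H \right)} = H \frac{1}{5} = \frac{H}{5}$)
$q{\left(-6,Z{\left(2 \right)} \right)} N{\left(b \right)} = \frac{1}{2 \cdot 2} \cdot \frac{1}{5} \cdot 6 = \frac{1}{2} \cdot \frac{1}{2} \cdot \frac{6}{5} = \frac{1}{4} \cdot \frac{6}{5} = \frac{3}{10}$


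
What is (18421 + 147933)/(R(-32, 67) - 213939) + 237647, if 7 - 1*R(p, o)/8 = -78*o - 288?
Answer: 40345402483/169771 ≈ 2.3765e+5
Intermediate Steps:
R(p, o) = 2360 + 624*o (R(p, o) = 56 - 8*(-78*o - 288) = 56 - 8*(-288 - 78*o) = 56 + (2304 + 624*o) = 2360 + 624*o)
(18421 + 147933)/(R(-32, 67) - 213939) + 237647 = (18421 + 147933)/((2360 + 624*67) - 213939) + 237647 = 166354/((2360 + 41808) - 213939) + 237647 = 166354/(44168 - 213939) + 237647 = 166354/(-169771) + 237647 = 166354*(-1/169771) + 237647 = -166354/169771 + 237647 = 40345402483/169771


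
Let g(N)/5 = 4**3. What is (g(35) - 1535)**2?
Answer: 1476225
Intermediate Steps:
g(N) = 320 (g(N) = 5*4**3 = 5*64 = 320)
(g(35) - 1535)**2 = (320 - 1535)**2 = (-1215)**2 = 1476225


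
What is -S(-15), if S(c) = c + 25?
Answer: -10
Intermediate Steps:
S(c) = 25 + c
-S(-15) = -(25 - 15) = -1*10 = -10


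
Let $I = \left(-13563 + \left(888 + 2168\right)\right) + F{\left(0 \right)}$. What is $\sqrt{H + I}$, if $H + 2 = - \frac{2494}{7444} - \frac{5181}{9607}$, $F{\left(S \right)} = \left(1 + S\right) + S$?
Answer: $\frac{i \sqrt{13436449293603866322}}{35757254} \approx 102.51 i$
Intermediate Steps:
$F{\left(S \right)} = 1 + 2 S$
$H = - \frac{102778119}{35757254}$ ($H = -2 - \left(\frac{1247}{3722} + \frac{5181}{9607}\right) = -2 - \frac{31263611}{35757254} = - \frac{102778119}{35757254} \approx -2.8743$)
$I = -10506$ ($I = \left(-13563 + \left(888 + 2168\right)\right) + \left(1 + 2 \cdot 0\right) = \left(-13563 + 3056\right) + \left(1 + 0\right) = -10507 + 1 = -10506$)
$\sqrt{H + I} = \sqrt{- \frac{102778119}{35757254} - 10506} = \sqrt{- \frac{375768488643}{35757254}} = \frac{i \sqrt{13436449293603866322}}{35757254}$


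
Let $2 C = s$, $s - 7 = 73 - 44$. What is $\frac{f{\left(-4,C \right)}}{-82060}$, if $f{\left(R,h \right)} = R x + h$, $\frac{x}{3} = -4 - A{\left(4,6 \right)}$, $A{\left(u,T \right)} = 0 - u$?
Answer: $- \frac{9}{41030} \approx -0.00021935$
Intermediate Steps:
$A{\left(u,T \right)} = - u$
$x = 0$ ($x = 3 \left(-4 - \left(-1\right) 4\right) = 3 \left(-4 - -4\right) = 3 \left(-4 + 4\right) = 3 \cdot 0 = 0$)
$s = 36$ ($s = 7 + \left(73 - 44\right) = 7 + 29 = 36$)
$C = 18$ ($C = \frac{1}{2} \cdot 36 = 18$)
$f{\left(R,h \right)} = h$ ($f{\left(R,h \right)} = R 0 + h = 0 + h = h$)
$\frac{f{\left(-4,C \right)}}{-82060} = \frac{18}{-82060} = 18 \left(- \frac{1}{82060}\right) = - \frac{9}{41030}$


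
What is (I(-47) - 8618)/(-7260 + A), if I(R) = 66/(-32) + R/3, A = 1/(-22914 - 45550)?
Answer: 1773709685/1491145923 ≈ 1.1895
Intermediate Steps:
A = -1/68464 (A = 1/(-68464) = -1/68464 ≈ -1.4606e-5)
I(R) = -33/16 + R/3 (I(R) = 66*(-1/32) + R*(1/3) = -33/16 + R/3)
(I(-47) - 8618)/(-7260 + A) = ((-33/16 + (1/3)*(-47)) - 8618)/(-7260 - 1/68464) = ((-33/16 - 47/3) - 8618)/(-497048641/68464) = (-851/48 - 8618)*(-68464/497048641) = -414515/48*(-68464/497048641) = 1773709685/1491145923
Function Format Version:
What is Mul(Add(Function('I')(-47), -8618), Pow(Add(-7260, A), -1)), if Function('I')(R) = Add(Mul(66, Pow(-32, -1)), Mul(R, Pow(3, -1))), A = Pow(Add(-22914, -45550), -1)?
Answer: Rational(1773709685, 1491145923) ≈ 1.1895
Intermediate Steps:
A = Rational(-1, 68464) (A = Pow(-68464, -1) = Rational(-1, 68464) ≈ -1.4606e-5)
Function('I')(R) = Add(Rational(-33, 16), Mul(Rational(1, 3), R)) (Function('I')(R) = Add(Mul(66, Rational(-1, 32)), Mul(R, Rational(1, 3))) = Add(Rational(-33, 16), Mul(Rational(1, 3), R)))
Mul(Add(Function('I')(-47), -8618), Pow(Add(-7260, A), -1)) = Mul(Add(Add(Rational(-33, 16), Mul(Rational(1, 3), -47)), -8618), Pow(Add(-7260, Rational(-1, 68464)), -1)) = Mul(Add(Add(Rational(-33, 16), Rational(-47, 3)), -8618), Pow(Rational(-497048641, 68464), -1)) = Mul(Add(Rational(-851, 48), -8618), Rational(-68464, 497048641)) = Mul(Rational(-414515, 48), Rational(-68464, 497048641)) = Rational(1773709685, 1491145923)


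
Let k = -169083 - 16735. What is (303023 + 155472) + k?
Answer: 272677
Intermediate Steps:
k = -185818
(303023 + 155472) + k = (303023 + 155472) - 185818 = 458495 - 185818 = 272677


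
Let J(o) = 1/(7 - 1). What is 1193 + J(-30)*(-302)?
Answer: 3428/3 ≈ 1142.7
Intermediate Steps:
J(o) = ⅙ (J(o) = 1/6 = ⅙)
1193 + J(-30)*(-302) = 1193 + (⅙)*(-302) = 1193 - 151/3 = 3428/3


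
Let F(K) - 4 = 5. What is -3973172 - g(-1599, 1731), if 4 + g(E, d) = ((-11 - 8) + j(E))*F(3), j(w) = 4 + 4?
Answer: -3973069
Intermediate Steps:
F(K) = 9 (F(K) = 4 + 5 = 9)
j(w) = 8
g(E, d) = -103 (g(E, d) = -4 + ((-11 - 8) + 8)*9 = -4 + (-19 + 8)*9 = -4 - 11*9 = -4 - 99 = -103)
-3973172 - g(-1599, 1731) = -3973172 - 1*(-103) = -3973172 + 103 = -3973069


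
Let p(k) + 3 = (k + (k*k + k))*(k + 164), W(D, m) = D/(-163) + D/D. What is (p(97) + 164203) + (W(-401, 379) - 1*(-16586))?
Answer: 438009111/163 ≈ 2.6872e+6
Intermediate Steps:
W(D, m) = 1 - D/163 (W(D, m) = D*(-1/163) + 1 = -D/163 + 1 = 1 - D/163)
p(k) = -3 + (164 + k)*(k² + 2*k) (p(k) = -3 + (k + (k*k + k))*(k + 164) = -3 + (k + (k² + k))*(164 + k) = -3 + (k + (k + k²))*(164 + k) = -3 + (k² + 2*k)*(164 + k) = -3 + (164 + k)*(k² + 2*k))
(p(97) + 164203) + (W(-401, 379) - 1*(-16586)) = ((-3 + 97³ + 166*97² + 328*97) + 164203) + ((1 - 1/163*(-401)) - 1*(-16586)) = ((-3 + 912673 + 166*9409 + 31816) + 164203) + ((1 + 401/163) + 16586) = ((-3 + 912673 + 1561894 + 31816) + 164203) + (564/163 + 16586) = (2506380 + 164203) + 2704082/163 = 2670583 + 2704082/163 = 438009111/163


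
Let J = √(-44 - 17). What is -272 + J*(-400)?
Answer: -272 - 400*I*√61 ≈ -272.0 - 3124.1*I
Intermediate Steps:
J = I*√61 (J = √(-61) = I*√61 ≈ 7.8102*I)
-272 + J*(-400) = -272 + (I*√61)*(-400) = -272 - 400*I*√61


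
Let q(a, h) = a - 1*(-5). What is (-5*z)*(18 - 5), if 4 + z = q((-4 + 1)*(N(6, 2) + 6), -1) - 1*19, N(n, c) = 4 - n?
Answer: 1950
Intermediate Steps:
q(a, h) = 5 + a (q(a, h) = a + 5 = 5 + a)
z = -30 (z = -4 + ((5 + (-4 + 1)*((4 - 1*6) + 6)) - 1*19) = -4 + ((5 - 3*((4 - 6) + 6)) - 19) = -4 + ((5 - 3*(-2 + 6)) - 19) = -4 + ((5 - 3*4) - 19) = -4 + ((5 - 12) - 19) = -4 + (-7 - 19) = -4 - 26 = -30)
(-5*z)*(18 - 5) = (-5*(-30))*(18 - 5) = 150*13 = 1950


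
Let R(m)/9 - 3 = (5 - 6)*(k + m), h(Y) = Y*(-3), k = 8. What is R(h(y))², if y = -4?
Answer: 23409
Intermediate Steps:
h(Y) = -3*Y
R(m) = -45 - 9*m (R(m) = 27 + 9*((5 - 6)*(8 + m)) = 27 + 9*(-(8 + m)) = 27 + 9*(-8 - m) = 27 + (-72 - 9*m) = -45 - 9*m)
R(h(y))² = (-45 - (-27)*(-4))² = (-45 - 9*12)² = (-45 - 108)² = (-153)² = 23409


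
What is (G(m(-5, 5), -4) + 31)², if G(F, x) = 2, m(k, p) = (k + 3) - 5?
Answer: 1089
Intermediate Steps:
m(k, p) = -2 + k (m(k, p) = (3 + k) - 5 = -2 + k)
(G(m(-5, 5), -4) + 31)² = (2 + 31)² = 33² = 1089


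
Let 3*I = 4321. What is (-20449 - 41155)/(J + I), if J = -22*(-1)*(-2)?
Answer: -184812/4189 ≈ -44.118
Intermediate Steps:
J = -44 (J = 22*(-2) = -44)
I = 4321/3 (I = (⅓)*4321 = 4321/3 ≈ 1440.3)
(-20449 - 41155)/(J + I) = (-20449 - 41155)/(-44 + 4321/3) = -61604/4189/3 = -61604*3/4189 = -184812/4189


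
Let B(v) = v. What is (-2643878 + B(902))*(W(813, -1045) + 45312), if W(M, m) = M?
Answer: -121907268000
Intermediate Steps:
(-2643878 + B(902))*(W(813, -1045) + 45312) = (-2643878 + 902)*(813 + 45312) = -2642976*46125 = -121907268000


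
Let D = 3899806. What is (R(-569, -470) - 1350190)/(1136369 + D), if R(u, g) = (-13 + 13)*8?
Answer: -270038/1007235 ≈ -0.26810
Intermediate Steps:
R(u, g) = 0 (R(u, g) = 0*8 = 0)
(R(-569, -470) - 1350190)/(1136369 + D) = (0 - 1350190)/(1136369 + 3899806) = -1350190/5036175 = -1350190*1/5036175 = -270038/1007235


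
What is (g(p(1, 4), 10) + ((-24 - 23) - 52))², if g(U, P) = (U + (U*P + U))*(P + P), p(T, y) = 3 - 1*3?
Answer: 9801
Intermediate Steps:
p(T, y) = 0 (p(T, y) = 3 - 3 = 0)
g(U, P) = 2*P*(2*U + P*U) (g(U, P) = (U + (P*U + U))*(2*P) = (U + (U + P*U))*(2*P) = (2*U + P*U)*(2*P) = 2*P*(2*U + P*U))
(g(p(1, 4), 10) + ((-24 - 23) - 52))² = (2*10*0*(2 + 10) + ((-24 - 23) - 52))² = (2*10*0*12 + (-47 - 52))² = (0 - 99)² = (-99)² = 9801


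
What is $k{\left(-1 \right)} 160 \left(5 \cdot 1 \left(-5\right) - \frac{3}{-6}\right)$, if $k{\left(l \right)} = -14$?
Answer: $54880$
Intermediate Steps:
$k{\left(-1 \right)} 160 \left(5 \cdot 1 \left(-5\right) - \frac{3}{-6}\right) = \left(-14\right) 160 \left(5 \cdot 1 \left(-5\right) - \frac{3}{-6}\right) = - 2240 \left(5 \left(-5\right) - - \frac{1}{2}\right) = - 2240 \left(-25 + \frac{1}{2}\right) = \left(-2240\right) \left(- \frac{49}{2}\right) = 54880$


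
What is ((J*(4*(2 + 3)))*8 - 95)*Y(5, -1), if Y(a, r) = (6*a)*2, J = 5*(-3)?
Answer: -149700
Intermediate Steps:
J = -15
Y(a, r) = 12*a
((J*(4*(2 + 3)))*8 - 95)*Y(5, -1) = (-60*(2 + 3)*8 - 95)*(12*5) = (-60*5*8 - 95)*60 = (-15*20*8 - 95)*60 = (-300*8 - 95)*60 = (-2400 - 95)*60 = -2495*60 = -149700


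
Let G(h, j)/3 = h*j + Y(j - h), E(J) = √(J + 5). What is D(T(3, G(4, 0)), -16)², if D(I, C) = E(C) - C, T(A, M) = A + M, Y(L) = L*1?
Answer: (16 + I*√11)² ≈ 245.0 + 106.13*I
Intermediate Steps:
E(J) = √(5 + J)
Y(L) = L
G(h, j) = -3*h + 3*j + 3*h*j (G(h, j) = 3*(h*j + (j - h)) = 3*(j - h + h*j) = -3*h + 3*j + 3*h*j)
D(I, C) = √(5 + C) - C
D(T(3, G(4, 0)), -16)² = (√(5 - 16) - 1*(-16))² = (√(-11) + 16)² = (I*√11 + 16)² = (16 + I*√11)²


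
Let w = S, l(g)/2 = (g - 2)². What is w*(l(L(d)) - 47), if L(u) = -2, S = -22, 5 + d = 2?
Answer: 330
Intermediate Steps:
d = -3 (d = -5 + 2 = -3)
l(g) = 2*(-2 + g)² (l(g) = 2*(g - 2)² = 2*(-2 + g)²)
w = -22
w*(l(L(d)) - 47) = -22*(2*(-2 - 2)² - 47) = -22*(2*(-4)² - 47) = -22*(2*16 - 47) = -22*(32 - 47) = -22*(-15) = 330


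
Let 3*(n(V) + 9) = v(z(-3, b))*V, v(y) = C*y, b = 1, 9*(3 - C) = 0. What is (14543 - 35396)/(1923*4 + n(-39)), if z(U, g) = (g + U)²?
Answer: -6951/2509 ≈ -2.7704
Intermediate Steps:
C = 3 (C = 3 - ⅑*0 = 3 + 0 = 3)
z(U, g) = (U + g)²
v(y) = 3*y
n(V) = -9 + 4*V (n(V) = -9 + ((3*(-3 + 1)²)*V)/3 = -9 + ((3*(-2)²)*V)/3 = -9 + ((3*4)*V)/3 = -9 + (12*V)/3 = -9 + 4*V)
(14543 - 35396)/(1923*4 + n(-39)) = (14543 - 35396)/(1923*4 + (-9 + 4*(-39))) = -20853/(7692 + (-9 - 156)) = -20853/(7692 - 165) = -20853/7527 = -20853*1/7527 = -6951/2509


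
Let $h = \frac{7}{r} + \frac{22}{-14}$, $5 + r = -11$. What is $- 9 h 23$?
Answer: $\frac{46575}{112} \approx 415.85$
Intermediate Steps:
$r = -16$ ($r = -5 - 11 = -16$)
$h = - \frac{225}{112}$ ($h = \frac{7}{-16} + \frac{22}{-14} = 7 \left(- \frac{1}{16}\right) + 22 \left(- \frac{1}{14}\right) = - \frac{7}{16} - \frac{11}{7} = - \frac{225}{112} \approx -2.0089$)
$- 9 h 23 = \left(-9\right) \left(- \frac{225}{112}\right) 23 = \frac{2025}{112} \cdot 23 = \frac{46575}{112}$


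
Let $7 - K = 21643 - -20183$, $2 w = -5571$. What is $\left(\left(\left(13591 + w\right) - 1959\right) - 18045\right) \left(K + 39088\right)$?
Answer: $\frac{50242207}{2} \approx 2.5121 \cdot 10^{7}$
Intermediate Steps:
$w = - \frac{5571}{2}$ ($w = \frac{1}{2} \left(-5571\right) = - \frac{5571}{2} \approx -2785.5$)
$K = -41819$ ($K = 7 - \left(21643 - -20183\right) = 7 - \left(21643 + 20183\right) = 7 - 41826 = -41819$)
$\left(\left(\left(13591 + w\right) - 1959\right) - 18045\right) \left(K + 39088\right) = \left(\left(\left(13591 - \frac{5571}{2}\right) - 1959\right) - 18045\right) \left(-41819 + 39088\right) = \left(\left(\frac{21611}{2} - 1959\right) - 18045\right) \left(-2731\right) = \left(\frac{17693}{2} - 18045\right) \left(-2731\right) = \left(- \frac{18397}{2}\right) \left(-2731\right) = \frac{50242207}{2}$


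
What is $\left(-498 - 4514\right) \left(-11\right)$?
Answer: $55132$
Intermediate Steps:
$\left(-498 - 4514\right) \left(-11\right) = \left(-5012\right) \left(-11\right) = 55132$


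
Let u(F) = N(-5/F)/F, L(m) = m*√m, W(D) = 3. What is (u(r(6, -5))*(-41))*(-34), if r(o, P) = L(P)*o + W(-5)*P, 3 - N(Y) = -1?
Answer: -5576/315 + 11152*I*√5/315 ≈ -17.702 + 79.164*I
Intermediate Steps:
N(Y) = 4 (N(Y) = 3 - 1*(-1) = 3 + 1 = 4)
L(m) = m^(3/2)
r(o, P) = 3*P + o*P^(3/2) (r(o, P) = P^(3/2)*o + 3*P = o*P^(3/2) + 3*P = 3*P + o*P^(3/2))
u(F) = 4/F
(u(r(6, -5))*(-41))*(-34) = ((4/(3*(-5) + 6*(-5)^(3/2)))*(-41))*(-34) = ((4/(-15 + 6*(-5*I*√5)))*(-41))*(-34) = ((4/(-15 - 30*I*√5))*(-41))*(-34) = -164/(-15 - 30*I*√5)*(-34) = 5576/(-15 - 30*I*√5)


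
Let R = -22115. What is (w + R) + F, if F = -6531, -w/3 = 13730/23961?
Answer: -228809332/7987 ≈ -28648.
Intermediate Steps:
w = -13730/7987 (w = -41190/23961 = -3*13730/23961 = -13730/7987 ≈ -1.7190)
(w + R) + F = (-13730/7987 - 22115) - 6531 = -176646235/7987 - 6531 = -228809332/7987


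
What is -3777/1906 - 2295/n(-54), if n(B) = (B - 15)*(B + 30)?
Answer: -590499/175352 ≈ -3.3675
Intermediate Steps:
n(B) = (-15 + B)*(30 + B)
-3777/1906 - 2295/n(-54) = -3777/1906 - 2295/(-450 + (-54)**2 + 15*(-54)) = -3777*1/1906 - 2295/(-450 + 2916 - 810) = -3777/1906 - 2295/1656 = -3777/1906 - 2295*1/1656 = -3777/1906 - 255/184 = -590499/175352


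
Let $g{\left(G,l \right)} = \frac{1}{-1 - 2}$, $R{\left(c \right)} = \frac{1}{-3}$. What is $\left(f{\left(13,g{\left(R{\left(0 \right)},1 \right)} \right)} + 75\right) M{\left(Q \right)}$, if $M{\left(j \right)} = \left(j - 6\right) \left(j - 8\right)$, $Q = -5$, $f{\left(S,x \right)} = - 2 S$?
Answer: $7007$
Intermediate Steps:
$R{\left(c \right)} = - \frac{1}{3}$
$g{\left(G,l \right)} = - \frac{1}{3}$ ($g{\left(G,l \right)} = \frac{1}{-3} = - \frac{1}{3}$)
$M{\left(j \right)} = \left(-8 + j\right) \left(-6 + j\right)$ ($M{\left(j \right)} = \left(-6 + j\right) \left(-8 + j\right) = \left(-8 + j\right) \left(-6 + j\right)$)
$\left(f{\left(13,g{\left(R{\left(0 \right)},1 \right)} \right)} + 75\right) M{\left(Q \right)} = \left(\left(-2\right) 13 + 75\right) \left(48 + \left(-5\right)^{2} - -70\right) = \left(-26 + 75\right) \left(48 + 25 + 70\right) = 49 \cdot 143 = 7007$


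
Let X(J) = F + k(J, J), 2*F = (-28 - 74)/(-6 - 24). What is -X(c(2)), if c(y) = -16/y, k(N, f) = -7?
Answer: 53/10 ≈ 5.3000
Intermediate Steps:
F = 17/10 (F = ((-28 - 74)/(-6 - 24))/2 = (-102/(-30))/2 = (-102*(-1/30))/2 = (½)*(17/5) = 17/10 ≈ 1.7000)
X(J) = -53/10 (X(J) = 17/10 - 7 = -53/10)
-X(c(2)) = -1*(-53/10) = 53/10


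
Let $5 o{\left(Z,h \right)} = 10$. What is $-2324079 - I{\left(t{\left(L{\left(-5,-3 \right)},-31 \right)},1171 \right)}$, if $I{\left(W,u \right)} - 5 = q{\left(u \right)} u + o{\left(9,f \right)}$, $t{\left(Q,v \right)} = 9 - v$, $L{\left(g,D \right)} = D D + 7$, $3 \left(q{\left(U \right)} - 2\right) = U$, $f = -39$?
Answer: $- \frac{8350525}{3} \approx -2.7835 \cdot 10^{6}$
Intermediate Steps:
$o{\left(Z,h \right)} = 2$ ($o{\left(Z,h \right)} = \frac{1}{5} \cdot 10 = 2$)
$q{\left(U \right)} = 2 + \frac{U}{3}$
$L{\left(g,D \right)} = 7 + D^{2}$ ($L{\left(g,D \right)} = D^{2} + 7 = 7 + D^{2}$)
$I{\left(W,u \right)} = 7 + u \left(2 + \frac{u}{3}\right)$ ($I{\left(W,u \right)} = 5 + \left(\left(2 + \frac{u}{3}\right) u + 2\right) = 5 + \left(u \left(2 + \frac{u}{3}\right) + 2\right) = 5 + \left(2 + u \left(2 + \frac{u}{3}\right)\right) = 7 + u \left(2 + \frac{u}{3}\right)$)
$-2324079 - I{\left(t{\left(L{\left(-5,-3 \right)},-31 \right)},1171 \right)} = -2324079 - \left(7 + \frac{1}{3} \cdot 1171 \left(6 + 1171\right)\right) = -2324079 - \left(7 + \frac{1}{3} \cdot 1171 \cdot 1177\right) = -2324079 - \left(7 + \frac{1378267}{3}\right) = -2324079 - \frac{1378288}{3} = - \frac{8350525}{3}$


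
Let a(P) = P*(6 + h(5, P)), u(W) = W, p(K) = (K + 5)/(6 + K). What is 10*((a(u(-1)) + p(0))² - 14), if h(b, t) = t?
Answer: 605/18 ≈ 33.611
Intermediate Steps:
p(K) = (5 + K)/(6 + K)
a(P) = P*(6 + P)
10*((a(u(-1)) + p(0))² - 14) = 10*((-(6 - 1) + (5 + 0)/(6 + 0))² - 14) = 10*((-1*5 + 5/6)² - 14) = 10*((-5 + (⅙)*5)² - 14) = 10*((-5 + ⅚)² - 14) = 10*((-25/6)² - 14) = 10*(625/36 - 14) = 10*(121/36) = 605/18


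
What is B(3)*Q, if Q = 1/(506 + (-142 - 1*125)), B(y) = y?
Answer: 3/239 ≈ 0.012552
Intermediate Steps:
Q = 1/239 (Q = 1/(506 + (-142 - 125)) = 1/(506 - 267) = 1/239 ≈ 0.0041841)
B(3)*Q = 3*(1/239) = 3/239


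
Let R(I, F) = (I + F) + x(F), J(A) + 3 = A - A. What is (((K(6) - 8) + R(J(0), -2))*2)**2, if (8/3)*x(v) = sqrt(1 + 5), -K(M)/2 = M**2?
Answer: 231227/8 - 255*sqrt(6) ≈ 28279.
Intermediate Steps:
J(A) = -3 (J(A) = -3 + (A - A) = -3 + 0 = -3)
K(M) = -2*M**2
x(v) = 3*sqrt(6)/8 (x(v) = 3*sqrt(1 + 5)/8 = 3*sqrt(6)/8)
R(I, F) = F + I + 3*sqrt(6)/8 (R(I, F) = (I + F) + 3*sqrt(6)/8 = (F + I) + 3*sqrt(6)/8 = F + I + 3*sqrt(6)/8)
(((K(6) - 8) + R(J(0), -2))*2)**2 = (((-2*6**2 - 8) + (-2 - 3 + 3*sqrt(6)/8))*2)**2 = (((-2*36 - 8) + (-5 + 3*sqrt(6)/8))*2)**2 = (((-72 - 8) + (-5 + 3*sqrt(6)/8))*2)**2 = ((-80 + (-5 + 3*sqrt(6)/8))*2)**2 = ((-85 + 3*sqrt(6)/8)*2)**2 = (-170 + 3*sqrt(6)/4)**2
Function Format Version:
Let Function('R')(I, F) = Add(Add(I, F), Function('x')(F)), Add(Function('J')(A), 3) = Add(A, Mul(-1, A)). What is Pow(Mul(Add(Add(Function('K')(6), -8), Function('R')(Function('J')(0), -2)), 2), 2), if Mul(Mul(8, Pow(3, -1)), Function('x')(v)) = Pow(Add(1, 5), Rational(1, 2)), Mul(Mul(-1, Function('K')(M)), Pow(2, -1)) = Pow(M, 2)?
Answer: Add(Rational(231227, 8), Mul(-255, Pow(6, Rational(1, 2)))) ≈ 28279.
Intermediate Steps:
Function('J')(A) = -3 (Function('J')(A) = Add(-3, Add(A, Mul(-1, A))) = Add(-3, 0) = -3)
Function('K')(M) = Mul(-2, Pow(M, 2))
Function('x')(v) = Mul(Rational(3, 8), Pow(6, Rational(1, 2))) (Function('x')(v) = Mul(Rational(3, 8), Pow(Add(1, 5), Rational(1, 2))) = Mul(Rational(3, 8), Pow(6, Rational(1, 2))))
Function('R')(I, F) = Add(F, I, Mul(Rational(3, 8), Pow(6, Rational(1, 2)))) (Function('R')(I, F) = Add(Add(I, F), Mul(Rational(3, 8), Pow(6, Rational(1, 2)))) = Add(Add(F, I), Mul(Rational(3, 8), Pow(6, Rational(1, 2)))) = Add(F, I, Mul(Rational(3, 8), Pow(6, Rational(1, 2)))))
Pow(Mul(Add(Add(Function('K')(6), -8), Function('R')(Function('J')(0), -2)), 2), 2) = Pow(Mul(Add(Add(Mul(-2, Pow(6, 2)), -8), Add(-2, -3, Mul(Rational(3, 8), Pow(6, Rational(1, 2))))), 2), 2) = Pow(Mul(Add(Add(Mul(-2, 36), -8), Add(-5, Mul(Rational(3, 8), Pow(6, Rational(1, 2))))), 2), 2) = Pow(Mul(Add(Add(-72, -8), Add(-5, Mul(Rational(3, 8), Pow(6, Rational(1, 2))))), 2), 2) = Pow(Mul(Add(-80, Add(-5, Mul(Rational(3, 8), Pow(6, Rational(1, 2))))), 2), 2) = Pow(Mul(Add(-85, Mul(Rational(3, 8), Pow(6, Rational(1, 2)))), 2), 2) = Pow(Add(-170, Mul(Rational(3, 4), Pow(6, Rational(1, 2)))), 2)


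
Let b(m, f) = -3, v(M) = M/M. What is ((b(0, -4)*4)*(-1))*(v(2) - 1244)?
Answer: -14916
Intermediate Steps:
v(M) = 1
((b(0, -4)*4)*(-1))*(v(2) - 1244) = (-3*4*(-1))*(1 - 1244) = -12*(-1)*(-1243) = 12*(-1243) = -14916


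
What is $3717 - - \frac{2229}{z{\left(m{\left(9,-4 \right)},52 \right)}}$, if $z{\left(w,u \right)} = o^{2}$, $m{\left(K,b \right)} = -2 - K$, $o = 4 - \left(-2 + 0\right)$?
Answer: $\frac{45347}{12} \approx 3778.9$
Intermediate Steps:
$o = 6$ ($o = 4 - -2 = 4 + 2 = 6$)
$z{\left(w,u \right)} = 36$ ($z{\left(w,u \right)} = 6^{2} = 36$)
$3717 - - \frac{2229}{z{\left(m{\left(9,-4 \right)},52 \right)}} = 3717 - - \frac{2229}{36} = 3717 - \left(-2229\right) \frac{1}{36} = 3717 - - \frac{743}{12} = 3717 + \frac{743}{12} = \frac{45347}{12}$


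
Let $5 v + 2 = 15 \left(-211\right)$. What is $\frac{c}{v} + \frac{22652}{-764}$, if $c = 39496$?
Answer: $- \frac{55653401}{604897} \approx -92.005$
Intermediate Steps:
$v = - \frac{3167}{5}$ ($v = - \frac{2}{5} + \frac{15 \left(-211\right)}{5} = - \frac{2}{5} + \frac{1}{5} \left(-3165\right) = - \frac{2}{5} - 633 = - \frac{3167}{5} \approx -633.4$)
$\frac{c}{v} + \frac{22652}{-764} = \frac{39496}{- \frac{3167}{5}} + \frac{22652}{-764} = 39496 \left(- \frac{5}{3167}\right) + 22652 \left(- \frac{1}{764}\right) = - \frac{197480}{3167} - \frac{5663}{191} = - \frac{55653401}{604897}$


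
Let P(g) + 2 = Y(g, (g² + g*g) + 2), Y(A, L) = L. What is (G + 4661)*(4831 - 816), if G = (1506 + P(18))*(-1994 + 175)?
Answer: -15712561975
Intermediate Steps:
P(g) = 2*g² (P(g) = -2 + ((g² + g*g) + 2) = -2 + ((g² + g²) + 2) = -2 + (2*g² + 2) = -2 + (2 + 2*g²) = 2*g²)
G = -3918126 (G = (1506 + 2*18²)*(-1994 + 175) = (1506 + 2*324)*(-1819) = (1506 + 648)*(-1819) = 2154*(-1819) = -3918126)
(G + 4661)*(4831 - 816) = (-3918126 + 4661)*(4831 - 816) = -3913465*4015 = -15712561975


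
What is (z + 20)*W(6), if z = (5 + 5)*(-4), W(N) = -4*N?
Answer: 480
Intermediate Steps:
z = -40 (z = 10*(-4) = -40)
(z + 20)*W(6) = (-40 + 20)*(-4*6) = -20*(-24) = 480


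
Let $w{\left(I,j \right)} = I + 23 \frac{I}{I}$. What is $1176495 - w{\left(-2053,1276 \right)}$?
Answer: $1178525$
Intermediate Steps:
$w{\left(I,j \right)} = 23 + I$ ($w{\left(I,j \right)} = I + 23 \cdot 1 = I + 23 = 23 + I$)
$1176495 - w{\left(-2053,1276 \right)} = 1176495 - \left(23 - 2053\right) = 1176495 - -2030 = 1176495 + 2030 = 1178525$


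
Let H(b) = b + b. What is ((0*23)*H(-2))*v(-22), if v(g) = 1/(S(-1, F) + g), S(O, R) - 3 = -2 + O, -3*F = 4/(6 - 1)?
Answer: 0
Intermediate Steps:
H(b) = 2*b
F = -4/15 (F = -4/(3*(6 - 1)) = -4/(3*5) = -⅓*⅘ = -4/15 ≈ -0.26667)
S(O, R) = 1 + O (S(O, R) = 3 + (-2 + O) = 1 + O)
v(g) = 1/g (v(g) = 1/((1 - 1) + g) = 1/(0 + g) = 1/g)
((0*23)*H(-2))*v(-22) = ((0*23)*(2*(-2)))/(-22) = (0*(-4))*(-1/22) = 0*(-1/22) = 0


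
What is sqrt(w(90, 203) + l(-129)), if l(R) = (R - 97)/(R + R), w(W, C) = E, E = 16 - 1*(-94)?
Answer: sqrt(1845087)/129 ≈ 10.530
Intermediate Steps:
E = 110 (E = 16 + 94 = 110)
w(W, C) = 110
l(R) = (-97 + R)/(2*R) (l(R) = (-97 + R)/((2*R)) = (-97 + R)*(1/(2*R)) = (-97 + R)/(2*R))
sqrt(w(90, 203) + l(-129)) = sqrt(110 + (1/2)*(-97 - 129)/(-129)) = sqrt(110 + (1/2)*(-1/129)*(-226)) = sqrt(110 + 113/129) = sqrt(14303/129) = sqrt(1845087)/129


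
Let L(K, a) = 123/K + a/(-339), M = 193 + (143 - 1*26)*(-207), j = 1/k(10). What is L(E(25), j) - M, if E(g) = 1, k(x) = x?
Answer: 81865109/3390 ≈ 24149.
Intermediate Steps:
j = ⅒ (j = 1/10 = ⅒ ≈ 0.10000)
M = -24026 (M = 193 + (143 - 26)*(-207) = 193 + 117*(-207) = 193 - 24219 = -24026)
L(K, a) = 123/K - a/339 (L(K, a) = 123/K + a*(-1/339) = 123/K - a/339)
L(E(25), j) - M = (123/1 - 1/339*⅒) - 1*(-24026) = (123*1 - 1/3390) + 24026 = (123 - 1/3390) + 24026 = 416969/3390 + 24026 = 81865109/3390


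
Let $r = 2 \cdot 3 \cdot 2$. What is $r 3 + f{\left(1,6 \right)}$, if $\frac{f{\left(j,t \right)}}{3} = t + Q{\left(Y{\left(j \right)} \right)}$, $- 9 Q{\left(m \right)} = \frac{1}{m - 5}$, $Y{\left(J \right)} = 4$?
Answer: $\frac{163}{3} \approx 54.333$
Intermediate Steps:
$Q{\left(m \right)} = - \frac{1}{9 \left(-5 + m\right)}$ ($Q{\left(m \right)} = - \frac{1}{9 \left(m - 5\right)} = - \frac{1}{9 \left(-5 + m\right)}$)
$r = 12$ ($r = 6 \cdot 2 = 12$)
$f{\left(j,t \right)} = \frac{1}{3} + 3 t$ ($f{\left(j,t \right)} = 3 \left(t - \frac{1}{-45 + 9 \cdot 4}\right) = 3 \left(t - \frac{1}{-45 + 36}\right) = 3 \left(t - \frac{1}{-9}\right) = 3 \left(t - - \frac{1}{9}\right) = 3 \left(t + \frac{1}{9}\right) = 3 \left(\frac{1}{9} + t\right) = \frac{1}{3} + 3 t$)
$r 3 + f{\left(1,6 \right)} = 12 \cdot 3 + \left(\frac{1}{3} + 3 \cdot 6\right) = 36 + \left(\frac{1}{3} + 18\right) = 36 + \frac{55}{3} = \frac{163}{3}$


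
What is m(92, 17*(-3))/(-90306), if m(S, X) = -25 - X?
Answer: -13/45153 ≈ -0.00028791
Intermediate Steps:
m(92, 17*(-3))/(-90306) = (-25 - 17*(-3))/(-90306) = (-25 - 1*(-51))*(-1/90306) = (-25 + 51)*(-1/90306) = 26*(-1/90306) = -13/45153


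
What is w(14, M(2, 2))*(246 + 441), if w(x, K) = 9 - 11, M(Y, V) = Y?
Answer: -1374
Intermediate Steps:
w(x, K) = -2
w(14, M(2, 2))*(246 + 441) = -2*(246 + 441) = -2*687 = -1374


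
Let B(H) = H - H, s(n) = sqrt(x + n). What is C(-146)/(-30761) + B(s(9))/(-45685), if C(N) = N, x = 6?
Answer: 146/30761 ≈ 0.0047463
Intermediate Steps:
s(n) = sqrt(6 + n)
B(H) = 0
C(-146)/(-30761) + B(s(9))/(-45685) = -146/(-30761) + 0/(-45685) = -146*(-1/30761) + 0*(-1/45685) = 146/30761 + 0 = 146/30761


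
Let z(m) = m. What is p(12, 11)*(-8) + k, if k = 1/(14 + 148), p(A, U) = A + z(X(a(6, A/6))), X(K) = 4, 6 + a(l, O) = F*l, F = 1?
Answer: -20735/162 ≈ -127.99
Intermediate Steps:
a(l, O) = -6 + l (a(l, O) = -6 + 1*l = -6 + l)
p(A, U) = 4 + A (p(A, U) = A + 4 = 4 + A)
k = 1/162 ≈ 0.0061728
p(12, 11)*(-8) + k = (4 + 12)*(-8) + 1/162 = 16*(-8) + 1/162 = -128 + 1/162 = -20735/162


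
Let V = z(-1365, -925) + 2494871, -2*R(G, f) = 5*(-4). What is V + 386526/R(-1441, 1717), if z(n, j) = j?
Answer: 12662993/5 ≈ 2.5326e+6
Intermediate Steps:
R(G, f) = 10 (R(G, f) = -5*(-4)/2 = -½*(-20) = 10)
V = 2493946 (V = -925 + 2494871 = 2493946)
V + 386526/R(-1441, 1717) = 2493946 + 386526/10 = 2493946 + 386526*(⅒) = 2493946 + 193263/5 = 12662993/5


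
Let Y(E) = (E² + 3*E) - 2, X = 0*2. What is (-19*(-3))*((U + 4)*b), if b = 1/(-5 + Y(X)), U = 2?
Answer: -342/7 ≈ -48.857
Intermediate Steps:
X = 0
Y(E) = -2 + E² + 3*E
b = -⅐ (b = 1/(-5 + (-2 + 0² + 3*0)) = 1/(-5 + (-2 + 0 + 0)) = 1/(-5 - 2) = 1/(-7) = -⅐ ≈ -0.14286)
(-19*(-3))*((U + 4)*b) = (-19*(-3))*((2 + 4)*(-⅐)) = 57*(6*(-⅐)) = 57*(-6/7) = -342/7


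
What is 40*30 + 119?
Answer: 1319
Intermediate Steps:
40*30 + 119 = 1200 + 119 = 1319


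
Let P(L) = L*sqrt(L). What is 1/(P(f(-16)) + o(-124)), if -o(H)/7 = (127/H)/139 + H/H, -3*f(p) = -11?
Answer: 55734346836/8147318813 + 9803629968*sqrt(33)/8147318813 ≈ 13.753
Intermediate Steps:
f(p) = 11/3 (f(p) = -1/3*(-11) = 11/3)
o(H) = -7 - 889/(139*H) (o(H) = -7*((127/H)/139 + H/H) = -7*((127/H)*(1/139) + 1) = -7*(127/(139*H) + 1) = -7*(1 + 127/(139*H)) = -7 - 889/(139*H))
P(L) = L**(3/2)
1/(P(f(-16)) + o(-124)) = 1/((11/3)**(3/2) + (-7 - 889/139/(-124))) = 1/(11*sqrt(33)/9 + (-7 - 889/139*(-1/124))) = 1/(11*sqrt(33)/9 + (-7 + 889/17236)) = 1/(11*sqrt(33)/9 - 119763/17236) = 1/(-119763/17236 + 11*sqrt(33)/9)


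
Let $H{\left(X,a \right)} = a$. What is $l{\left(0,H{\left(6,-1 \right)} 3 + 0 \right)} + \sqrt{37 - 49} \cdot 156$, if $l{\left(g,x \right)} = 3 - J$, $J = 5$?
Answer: $-2 + 312 i \sqrt{3} \approx -2.0 + 540.4 i$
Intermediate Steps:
$l{\left(g,x \right)} = -2$ ($l{\left(g,x \right)} = 3 - 5 = -2$)
$l{\left(0,H{\left(6,-1 \right)} 3 + 0 \right)} + \sqrt{37 - 49} \cdot 156 = -2 + \sqrt{37 - 49} \cdot 156 = -2 + \sqrt{-12} \cdot 156 = -2 + 2 i \sqrt{3} \cdot 156 = -2 + 312 i \sqrt{3}$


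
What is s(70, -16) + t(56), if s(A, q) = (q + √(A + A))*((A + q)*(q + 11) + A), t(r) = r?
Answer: 3256 - 400*√35 ≈ 889.57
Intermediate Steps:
s(A, q) = (A + (11 + q)*(A + q))*(q + √2*√A) (s(A, q) = (q + √(2*A))*((A + q)*(11 + q) + A) = (q + √2*√A)*((11 + q)*(A + q) + A) = (q + √2*√A)*(A + (11 + q)*(A + q)) = (A + (11 + q)*(A + q))*(q + √2*√A))
s(70, -16) + t(56) = ((-16)³ + 11*(-16)² + 70*(-16)² + 12*70*(-16) + 12*√2*70^(3/2) - 16*√2*70^(3/2) + √2*√70*(-16)² + 11*(-16)*√2*√70) + 56 = (-4096 + 11*256 + 70*256 - 13440 + 12*√2*(70*√70) - 16*√2*70*√70 + √2*√70*256 - 352*√35) + 56 = (-4096 + 2816 + 17920 - 13440 + 1680*√35 - 2240*√35 + 512*√35 - 352*√35) + 56 = (3200 - 400*√35) + 56 = 3256 - 400*√35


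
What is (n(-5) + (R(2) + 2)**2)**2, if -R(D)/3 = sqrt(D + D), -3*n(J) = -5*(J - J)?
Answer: 256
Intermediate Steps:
n(J) = 0 (n(J) = -(-1)*5*(J - J)/3 = -(-1)*5*0/3 = -(-1)*0/3 = -1/3*0 = 0)
R(D) = -3*sqrt(2)*sqrt(D) (R(D) = -3*sqrt(D + D) = -3*sqrt(2)*sqrt(D))
(n(-5) + (R(2) + 2)**2)**2 = (0 + (-3*sqrt(2)*sqrt(2) + 2)**2)**2 = (0 + (-6 + 2)**2)**2 = (0 + (-4)**2)**2 = (0 + 16)**2 = 16**2 = 256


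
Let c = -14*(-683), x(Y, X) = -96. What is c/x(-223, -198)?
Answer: -4781/48 ≈ -99.604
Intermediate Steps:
c = 9562
c/x(-223, -198) = 9562/(-96) = 9562*(-1/96) = -4781/48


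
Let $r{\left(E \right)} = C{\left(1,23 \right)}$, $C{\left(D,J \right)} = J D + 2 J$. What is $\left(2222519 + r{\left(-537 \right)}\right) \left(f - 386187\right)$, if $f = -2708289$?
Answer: $-6877745223888$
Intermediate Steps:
$C{\left(D,J \right)} = 2 J + D J$ ($C{\left(D,J \right)} = D J + 2 J = 2 J + D J$)
$r{\left(E \right)} = 69$ ($r{\left(E \right)} = 23 \left(2 + 1\right) = 23 \cdot 3 = 69$)
$\left(2222519 + r{\left(-537 \right)}\right) \left(f - 386187\right) = \left(2222519 + 69\right) \left(-2708289 - 386187\right) = 2222588 \left(-3094476\right) = -6877745223888$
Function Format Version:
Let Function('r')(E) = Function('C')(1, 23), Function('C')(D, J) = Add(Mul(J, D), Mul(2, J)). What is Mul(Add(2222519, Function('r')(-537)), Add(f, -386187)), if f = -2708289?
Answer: -6877745223888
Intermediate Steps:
Function('C')(D, J) = Add(Mul(2, J), Mul(D, J)) (Function('C')(D, J) = Add(Mul(D, J), Mul(2, J)) = Add(Mul(2, J), Mul(D, J)))
Function('r')(E) = 69 (Function('r')(E) = Mul(23, Add(2, 1)) = Mul(23, 3) = 69)
Mul(Add(2222519, Function('r')(-537)), Add(f, -386187)) = Mul(Add(2222519, 69), Add(-2708289, -386187)) = Mul(2222588, -3094476) = -6877745223888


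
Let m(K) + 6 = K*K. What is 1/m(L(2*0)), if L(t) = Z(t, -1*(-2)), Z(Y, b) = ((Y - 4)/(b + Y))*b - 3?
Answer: 1/43 ≈ 0.023256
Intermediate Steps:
Z(Y, b) = -3 + b*(-4 + Y)/(Y + b) (Z(Y, b) = ((-4 + Y)/(Y + b))*b - 3 = b*(-4 + Y)/(Y + b) - 3 = -3 + b*(-4 + Y)/(Y + b))
L(t) = (-14 - t)/(2 + t) (L(t) = (-(-7)*(-2) - 3*t + t*(-1*(-2)))/(t - 1*(-2)) = (-7*2 - 3*t + t*2)/(t + 2) = (-14 - 3*t + 2*t)/(2 + t) = (-14 - t)/(2 + t))
m(K) = -6 + K² (m(K) = -6 + K*K = -6 + K²)
1/m(L(2*0)) = 1/(-6 + ((-14 - 2*0)/(2 + 2*0))²) = 1/(-6 + ((-14 - 1*0)/(2 + 0))²) = 1/(-6 + ((-14 + 0)/2)²) = 1/(-6 + ((½)*(-14))²) = 1/(-6 + (-7)²) = 1/(-6 + 49) = 1/43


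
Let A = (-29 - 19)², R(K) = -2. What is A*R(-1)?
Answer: -4608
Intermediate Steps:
A = 2304 (A = (-48)² = 2304)
A*R(-1) = 2304*(-2) = -4608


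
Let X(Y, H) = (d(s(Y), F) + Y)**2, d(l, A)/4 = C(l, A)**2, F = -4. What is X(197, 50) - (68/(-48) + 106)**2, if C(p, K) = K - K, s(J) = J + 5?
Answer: 4013471/144 ≈ 27871.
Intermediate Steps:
s(J) = 5 + J
C(p, K) = 0
d(l, A) = 0 (d(l, A) = 4*0**2 = 4*0 = 0)
X(Y, H) = Y**2 (X(Y, H) = (0 + Y)**2 = Y**2)
X(197, 50) - (68/(-48) + 106)**2 = 197**2 - (68/(-48) + 106)**2 = 38809 - (68*(-1/48) + 106)**2 = 38809 - (-17/12 + 106)**2 = 38809 - (1255/12)**2 = 38809 - 1*1575025/144 = 38809 - 1575025/144 = 4013471/144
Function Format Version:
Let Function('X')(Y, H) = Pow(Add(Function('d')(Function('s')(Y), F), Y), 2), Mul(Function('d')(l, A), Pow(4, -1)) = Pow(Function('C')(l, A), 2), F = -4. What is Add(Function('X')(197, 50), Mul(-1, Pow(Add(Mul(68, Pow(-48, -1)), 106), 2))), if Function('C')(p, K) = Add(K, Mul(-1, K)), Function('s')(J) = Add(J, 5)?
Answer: Rational(4013471, 144) ≈ 27871.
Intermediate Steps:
Function('s')(J) = Add(5, J)
Function('C')(p, K) = 0
Function('d')(l, A) = 0 (Function('d')(l, A) = Mul(4, Pow(0, 2)) = Mul(4, 0) = 0)
Function('X')(Y, H) = Pow(Y, 2) (Function('X')(Y, H) = Pow(Add(0, Y), 2) = Pow(Y, 2))
Add(Function('X')(197, 50), Mul(-1, Pow(Add(Mul(68, Pow(-48, -1)), 106), 2))) = Add(Pow(197, 2), Mul(-1, Pow(Add(Mul(68, Pow(-48, -1)), 106), 2))) = Add(38809, Mul(-1, Pow(Add(Mul(68, Rational(-1, 48)), 106), 2))) = Add(38809, Mul(-1, Pow(Add(Rational(-17, 12), 106), 2))) = Add(38809, Mul(-1, Pow(Rational(1255, 12), 2))) = Add(38809, Mul(-1, Rational(1575025, 144))) = Add(38809, Rational(-1575025, 144)) = Rational(4013471, 144)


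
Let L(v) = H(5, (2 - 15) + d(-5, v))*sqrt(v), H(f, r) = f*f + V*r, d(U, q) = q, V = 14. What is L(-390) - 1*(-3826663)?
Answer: 3826663 - 5617*I*sqrt(390) ≈ 3.8267e+6 - 1.1093e+5*I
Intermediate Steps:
H(f, r) = f**2 + 14*r (H(f, r) = f*f + 14*r = f**2 + 14*r)
L(v) = sqrt(v)*(-157 + 14*v) (L(v) = (5**2 + 14*((2 - 15) + v))*sqrt(v) = (25 + 14*(-13 + v))*sqrt(v) = (25 + (-182 + 14*v))*sqrt(v) = (-157 + 14*v)*sqrt(v) = sqrt(v)*(-157 + 14*v))
L(-390) - 1*(-3826663) = sqrt(-390)*(-157 + 14*(-390)) - 1*(-3826663) = (I*sqrt(390))*(-157 - 5460) + 3826663 = (I*sqrt(390))*(-5617) + 3826663 = -5617*I*sqrt(390) + 3826663 = 3826663 - 5617*I*sqrt(390)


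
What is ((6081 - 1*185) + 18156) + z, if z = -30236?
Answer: -6184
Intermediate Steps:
((6081 - 1*185) + 18156) + z = ((6081 - 1*185) + 18156) - 30236 = ((6081 - 185) + 18156) - 30236 = (5896 + 18156) - 30236 = 24052 - 30236 = -6184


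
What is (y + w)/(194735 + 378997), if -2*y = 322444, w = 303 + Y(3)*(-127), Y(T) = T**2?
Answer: -81031/286866 ≈ -0.28247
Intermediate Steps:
w = -840 (w = 303 + 3**2*(-127) = 303 + 9*(-127) = 303 - 1143 = -840)
y = -161222 (y = -1/2*322444 = -161222)
(y + w)/(194735 + 378997) = (-161222 - 840)/(194735 + 378997) = -162062/573732 = -162062*1/573732 = -81031/286866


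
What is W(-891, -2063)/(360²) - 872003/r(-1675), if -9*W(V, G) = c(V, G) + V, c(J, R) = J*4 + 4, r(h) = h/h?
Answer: -1017104294749/1166400 ≈ -8.7200e+5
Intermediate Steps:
r(h) = 1
c(J, R) = 4 + 4*J (c(J, R) = 4*J + 4 = 4 + 4*J)
W(V, G) = -4/9 - 5*V/9 (W(V, G) = -((4 + 4*V) + V)/9 = -(4 + 5*V)/9 = -4/9 - 5*V/9)
W(-891, -2063)/(360²) - 872003/r(-1675) = (-4/9 - 5/9*(-891))/(360²) - 872003/1 = (-4/9 + 495)/129600 - 872003*1 = (4451/9)*(1/129600) - 872003 = 4451/1166400 - 872003 = -1017104294749/1166400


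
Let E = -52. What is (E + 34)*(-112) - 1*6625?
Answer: -4609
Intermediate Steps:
(E + 34)*(-112) - 1*6625 = (-52 + 34)*(-112) - 1*6625 = -18*(-112) - 6625 = 2016 - 6625 = -4609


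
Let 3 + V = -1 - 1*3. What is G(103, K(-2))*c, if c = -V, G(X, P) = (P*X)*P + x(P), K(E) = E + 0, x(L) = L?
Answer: 2870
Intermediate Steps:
K(E) = E
V = -7 (V = -3 + (-1 - 1*3) = -3 + (-1 - 3) = -3 - 4 = -7)
G(X, P) = P + X*P² (G(X, P) = (P*X)*P + P = X*P² + P = P + X*P²)
c = 7 (c = -1*(-7) = 7)
G(103, K(-2))*c = -2*(1 - 2*103)*7 = -2*(1 - 206)*7 = -2*(-205)*7 = 410*7 = 2870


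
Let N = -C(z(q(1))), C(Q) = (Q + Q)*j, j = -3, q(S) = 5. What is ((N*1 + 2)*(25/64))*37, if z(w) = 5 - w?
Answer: 925/32 ≈ 28.906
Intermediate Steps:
C(Q) = -6*Q (C(Q) = (Q + Q)*(-3) = (2*Q)*(-3) = -6*Q)
N = 0 (N = -(-6)*(5 - 1*5) = -(-6)*(5 - 5) = -(-6)*0 = -1*0 = 0)
((N*1 + 2)*(25/64))*37 = ((0*1 + 2)*(25/64))*37 = ((0 + 2)*(25*(1/64)))*37 = (2*(25/64))*37 = (25/32)*37 = 925/32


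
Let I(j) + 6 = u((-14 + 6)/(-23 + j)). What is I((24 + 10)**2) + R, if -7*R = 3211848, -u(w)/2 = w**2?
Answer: -4123067863106/8985823 ≈ -4.5884e+5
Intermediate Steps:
u(w) = -2*w**2
I(j) = -6 - 128/(-23 + j)**2 (I(j) = -6 - 2*(-14 + 6)**2/(-23 + j)**2 = -6 - 2*64/(-23 + j)**2 = -6 - 128/(-23 + j)**2)
R = -3211848/7 (R = -1/7*3211848 = -3211848/7 ≈ -4.5884e+5)
I((24 + 10)**2) + R = (-6 - 128/(-23 + (24 + 10)**2)**2) - 3211848/7 = (-6 - 128/(-23 + 34**2)**2) - 3211848/7 = (-6 - 128/(-23 + 1156)**2) - 3211848/7 = (-6 - 128/1133**2) - 3211848/7 = (-6 - 128*1/1283689) - 3211848/7 = (-6 - 128/1283689) - 3211848/7 = -7702262/1283689 - 3211848/7 = -4123067863106/8985823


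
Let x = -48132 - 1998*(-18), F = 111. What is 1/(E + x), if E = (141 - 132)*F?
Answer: -1/11169 ≈ -8.9534e-5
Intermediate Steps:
x = -12168 (x = -48132 - 1*(-35964) = -48132 + 35964 = -12168)
E = 999 (E = (141 - 132)*111 = 9*111 = 999)
1/(E + x) = 1/(999 - 12168) = 1/(-11169) = -1/11169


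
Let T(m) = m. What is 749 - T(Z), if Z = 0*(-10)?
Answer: 749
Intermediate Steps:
Z = 0
749 - T(Z) = 749 - 1*0 = 749 + 0 = 749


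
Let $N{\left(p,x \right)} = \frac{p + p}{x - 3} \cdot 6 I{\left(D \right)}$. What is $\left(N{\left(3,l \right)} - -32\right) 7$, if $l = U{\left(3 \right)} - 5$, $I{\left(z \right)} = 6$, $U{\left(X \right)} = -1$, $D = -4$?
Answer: $56$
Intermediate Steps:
$l = -6$ ($l = -1 - 5 = -6$)
$N{\left(p,x \right)} = \frac{72 p}{-3 + x}$ ($N{\left(p,x \right)} = \frac{p + p}{x - 3} \cdot 6 \cdot 6 = \frac{2 p}{-3 + x} 6 \cdot 6 = \frac{12 p}{-3 + x} 6 = \frac{72 p}{-3 + x}$)
$\left(N{\left(3,l \right)} - -32\right) 7 = \left(72 \cdot 3 \frac{1}{-3 - 6} - -32\right) 7 = \left(72 \cdot 3 \frac{1}{-9} + 32\right) 7 = \left(72 \cdot 3 \left(- \frac{1}{9}\right) + 32\right) 7 = \left(-24 + 32\right) 7 = 8 \cdot 7 = 56$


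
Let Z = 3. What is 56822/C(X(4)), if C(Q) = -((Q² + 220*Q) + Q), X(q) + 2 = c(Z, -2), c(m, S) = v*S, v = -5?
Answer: -28411/916 ≈ -31.016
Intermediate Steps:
c(m, S) = -5*S
X(q) = 8 (X(q) = -2 - 5*(-2) = -2 + 10 = 8)
C(Q) = -Q² - 221*Q (C(Q) = -(Q² + 221*Q) = -Q² - 221*Q)
56822/C(X(4)) = 56822/((-1*8*(221 + 8))) = 56822/((-1*8*229)) = 56822/(-1832) = 56822*(-1/1832) = -28411/916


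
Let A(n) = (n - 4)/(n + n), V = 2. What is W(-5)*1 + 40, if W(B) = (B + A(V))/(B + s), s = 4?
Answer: 91/2 ≈ 45.500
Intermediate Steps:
A(n) = (-4 + n)/(2*n) (A(n) = (-4 + n)/((2*n)) = (-4 + n)*(1/(2*n)) = (-4 + n)/(2*n))
W(B) = (-½ + B)/(4 + B) (W(B) = (B + (½)*(-4 + 2)/2)/(B + 4) = (B + (½)*(½)*(-2))/(4 + B) = (B - ½)/(4 + B) = (-½ + B)/(4 + B))
W(-5)*1 + 40 = ((-½ - 5)/(4 - 5))*1 + 40 = (-11/2/(-1))*1 + 40 = -1*(-11/2)*1 + 40 = (11/2)*1 + 40 = 11/2 + 40 = 91/2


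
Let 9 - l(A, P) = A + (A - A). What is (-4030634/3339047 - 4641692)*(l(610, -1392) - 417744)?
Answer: 6483858780233508510/3339047 ≈ 1.9418e+12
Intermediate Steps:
l(A, P) = 9 - A (l(A, P) = 9 - (A + (A - A)) = 9 - (A + 0) = 9 - A)
(-4030634/3339047 - 4641692)*(l(610, -1392) - 417744) = (-4030634/3339047 - 4641692)*((9 - 1*610) - 417744) = (-4030634*1/3339047 - 4641692)*((9 - 610) - 417744) = (-4030634/3339047 - 4641692)*(-601 - 417744) = -15498831778158/3339047*(-418345) = 6483858780233508510/3339047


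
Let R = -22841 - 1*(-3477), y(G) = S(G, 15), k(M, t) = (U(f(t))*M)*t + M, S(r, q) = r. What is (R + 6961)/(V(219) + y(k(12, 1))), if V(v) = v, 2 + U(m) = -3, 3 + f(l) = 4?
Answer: -12403/171 ≈ -72.532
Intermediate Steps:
f(l) = 1 (f(l) = -3 + 4 = 1)
U(m) = -5 (U(m) = -2 - 3 = -5)
k(M, t) = M - 5*M*t (k(M, t) = (-5*M)*t + M = -5*M*t + M = M - 5*M*t)
y(G) = G
R = -19364 (R = -22841 + 3477 = -19364)
(R + 6961)/(V(219) + y(k(12, 1))) = (-19364 + 6961)/(219 + 12*(1 - 5*1)) = -12403/(219 + 12*(1 - 5)) = -12403/(219 + 12*(-4)) = -12403/(219 - 48) = -12403/171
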